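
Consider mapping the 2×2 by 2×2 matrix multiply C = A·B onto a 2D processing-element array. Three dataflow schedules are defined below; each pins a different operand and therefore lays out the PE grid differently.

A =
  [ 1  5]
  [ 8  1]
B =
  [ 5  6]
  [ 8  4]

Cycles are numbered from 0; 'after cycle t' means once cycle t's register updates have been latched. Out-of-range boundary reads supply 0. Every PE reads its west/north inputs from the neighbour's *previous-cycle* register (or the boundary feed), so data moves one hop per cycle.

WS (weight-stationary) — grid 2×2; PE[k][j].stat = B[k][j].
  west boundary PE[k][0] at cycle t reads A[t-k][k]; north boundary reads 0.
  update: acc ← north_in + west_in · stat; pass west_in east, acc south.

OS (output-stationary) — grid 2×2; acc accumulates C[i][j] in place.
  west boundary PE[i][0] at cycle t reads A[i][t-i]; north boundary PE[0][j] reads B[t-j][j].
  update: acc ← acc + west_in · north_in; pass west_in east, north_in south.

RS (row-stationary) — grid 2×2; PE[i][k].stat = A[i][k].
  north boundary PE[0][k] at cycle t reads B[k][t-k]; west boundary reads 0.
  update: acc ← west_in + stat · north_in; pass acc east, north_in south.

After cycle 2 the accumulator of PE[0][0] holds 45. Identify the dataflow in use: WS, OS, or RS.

WS [2×2] PE[0][0] across cycles:
  after 0 — PE[0][0] acc=5, pass-E 1, pass-S 5
  after 1 — PE[0][0] acc=40, pass-E 8, pass-S 40
  after 2 — PE[0][0] acc=0, pass-E 0, pass-S 0
OS [2×2] PE[0][0] across cycles:
  after 0 — PE[0][0] acc=5, pass-E 1, pass-S 5
  after 1 — PE[0][0] acc=45, pass-E 5, pass-S 8
  after 2 — PE[0][0] acc=45, pass-E 0, pass-S 0
RS [2×2] PE[0][0] across cycles:
  after 0 — PE[0][0] acc=5, pass-E 5, pass-S 5
  after 1 — PE[0][0] acc=6, pass-E 6, pass-S 6
  after 2 — PE[0][0] acc=0, pass-E 0, pass-S 0

dataflow = OS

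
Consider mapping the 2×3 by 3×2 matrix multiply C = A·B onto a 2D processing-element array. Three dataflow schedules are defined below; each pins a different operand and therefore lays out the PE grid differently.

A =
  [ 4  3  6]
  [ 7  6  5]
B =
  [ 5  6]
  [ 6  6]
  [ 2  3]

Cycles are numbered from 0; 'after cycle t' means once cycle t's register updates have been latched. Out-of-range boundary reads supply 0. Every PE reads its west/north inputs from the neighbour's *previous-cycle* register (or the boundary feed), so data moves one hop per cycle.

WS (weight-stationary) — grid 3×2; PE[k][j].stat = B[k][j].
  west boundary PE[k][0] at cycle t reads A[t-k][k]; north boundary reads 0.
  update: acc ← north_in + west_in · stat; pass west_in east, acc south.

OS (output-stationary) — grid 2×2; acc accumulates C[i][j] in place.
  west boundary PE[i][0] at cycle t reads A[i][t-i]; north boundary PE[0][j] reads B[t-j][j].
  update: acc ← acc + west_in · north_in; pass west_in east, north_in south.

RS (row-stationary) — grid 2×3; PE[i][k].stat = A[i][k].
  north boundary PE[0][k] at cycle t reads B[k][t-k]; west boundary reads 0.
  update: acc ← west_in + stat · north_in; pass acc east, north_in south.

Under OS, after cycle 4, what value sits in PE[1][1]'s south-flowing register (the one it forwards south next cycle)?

register = 3

Tracing OS — 2×2 array, target PE[1][1]:
  after 0 — PE[0][1] acc=0, pass-E 0, pass-S 0
  after 0 — PE[1][0] acc=0, pass-E 0, pass-S 0
  after 0 — PE[1][1] acc=0, pass-E 0, pass-S 0
  after 1 — PE[0][1] acc=24, pass-E 4, pass-S 6
  after 1 — PE[1][0] acc=35, pass-E 7, pass-S 5
  after 1 — PE[1][1] acc=0, pass-E 0, pass-S 0
  after 2 — PE[0][1] acc=42, pass-E 3, pass-S 6
  after 2 — PE[1][0] acc=71, pass-E 6, pass-S 6
  after 2 — PE[1][1] acc=42, pass-E 7, pass-S 6
  after 3 — PE[0][1] acc=60, pass-E 6, pass-S 3
  after 3 — PE[1][0] acc=81, pass-E 5, pass-S 2
  after 3 — PE[1][1] acc=78, pass-E 6, pass-S 6
  after 4 — PE[0][1] acc=60, pass-E 0, pass-S 0
  after 4 — PE[1][0] acc=81, pass-E 0, pass-S 0
  after 4 — PE[1][1] acc=93, pass-E 5, pass-S 3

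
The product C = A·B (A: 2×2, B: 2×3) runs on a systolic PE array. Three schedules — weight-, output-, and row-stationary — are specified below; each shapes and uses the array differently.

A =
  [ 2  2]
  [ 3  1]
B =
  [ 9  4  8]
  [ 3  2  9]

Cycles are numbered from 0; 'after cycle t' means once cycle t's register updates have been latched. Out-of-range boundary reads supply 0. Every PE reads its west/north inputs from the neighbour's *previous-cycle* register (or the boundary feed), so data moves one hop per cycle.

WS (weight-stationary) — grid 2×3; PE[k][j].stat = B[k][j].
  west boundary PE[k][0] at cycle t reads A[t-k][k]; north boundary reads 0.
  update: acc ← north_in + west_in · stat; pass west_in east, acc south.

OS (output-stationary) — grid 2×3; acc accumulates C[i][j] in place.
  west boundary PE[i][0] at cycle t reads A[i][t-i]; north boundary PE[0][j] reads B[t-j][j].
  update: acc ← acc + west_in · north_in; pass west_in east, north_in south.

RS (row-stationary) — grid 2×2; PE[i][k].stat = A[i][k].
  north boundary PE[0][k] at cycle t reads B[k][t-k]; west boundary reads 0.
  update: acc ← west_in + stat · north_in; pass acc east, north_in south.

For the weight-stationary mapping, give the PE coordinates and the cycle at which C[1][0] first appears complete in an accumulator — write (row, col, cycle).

(row, col, cycle) = (1, 0, 2)

WS: C[1][0] accumulates in PE[1][0]:
  step 0 · PE1,0: acc=0; fwd→0 fwd↓0
  step 1 · PE1,0: acc=24; fwd→2 fwd↓24
  step 2 · PE1,0: acc=30; fwd→1 fwd↓30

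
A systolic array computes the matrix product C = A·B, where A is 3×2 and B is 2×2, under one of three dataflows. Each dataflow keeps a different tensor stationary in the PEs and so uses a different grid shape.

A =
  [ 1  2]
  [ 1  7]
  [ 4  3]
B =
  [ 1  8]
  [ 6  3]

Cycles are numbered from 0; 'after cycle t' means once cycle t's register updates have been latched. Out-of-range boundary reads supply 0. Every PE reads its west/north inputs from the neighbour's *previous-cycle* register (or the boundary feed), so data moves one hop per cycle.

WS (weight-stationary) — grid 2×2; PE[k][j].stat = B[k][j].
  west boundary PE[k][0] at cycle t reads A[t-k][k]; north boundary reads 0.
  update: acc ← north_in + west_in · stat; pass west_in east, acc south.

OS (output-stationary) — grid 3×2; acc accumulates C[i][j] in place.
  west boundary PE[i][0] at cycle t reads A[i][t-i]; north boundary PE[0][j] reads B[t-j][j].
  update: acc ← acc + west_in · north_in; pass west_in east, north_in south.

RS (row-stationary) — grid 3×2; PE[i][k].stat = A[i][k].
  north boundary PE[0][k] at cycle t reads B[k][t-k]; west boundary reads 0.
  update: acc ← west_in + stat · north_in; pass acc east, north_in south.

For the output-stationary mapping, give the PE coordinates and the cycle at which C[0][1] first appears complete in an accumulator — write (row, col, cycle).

OS: C[0][1] accumulates in PE[0][1]:
  0: (0,1).acc=0  regs=<0,0>
  1: (0,1).acc=8  regs=<1,8>
  2: (0,1).acc=14  regs=<2,3>

(row, col, cycle) = (0, 1, 2)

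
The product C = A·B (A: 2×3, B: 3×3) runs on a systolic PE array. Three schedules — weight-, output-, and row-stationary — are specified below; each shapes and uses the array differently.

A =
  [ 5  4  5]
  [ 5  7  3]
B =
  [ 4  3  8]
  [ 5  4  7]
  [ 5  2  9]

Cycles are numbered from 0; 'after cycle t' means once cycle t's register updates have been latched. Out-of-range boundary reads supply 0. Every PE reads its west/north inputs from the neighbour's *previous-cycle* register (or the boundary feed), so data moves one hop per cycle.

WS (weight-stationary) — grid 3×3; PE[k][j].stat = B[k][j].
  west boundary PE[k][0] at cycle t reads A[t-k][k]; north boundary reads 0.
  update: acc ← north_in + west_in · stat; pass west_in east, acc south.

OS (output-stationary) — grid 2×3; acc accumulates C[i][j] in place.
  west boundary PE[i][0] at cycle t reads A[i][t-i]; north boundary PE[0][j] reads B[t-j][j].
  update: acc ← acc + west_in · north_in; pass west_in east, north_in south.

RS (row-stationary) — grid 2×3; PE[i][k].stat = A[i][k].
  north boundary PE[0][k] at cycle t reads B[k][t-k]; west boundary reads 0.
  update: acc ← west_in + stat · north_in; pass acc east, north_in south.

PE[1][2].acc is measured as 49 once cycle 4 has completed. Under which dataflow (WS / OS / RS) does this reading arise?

dataflow = RS

— WS: 3×3; PE[1][2] trace:
  t=0 PE[1][2]: acc=0 h=0 v=0
  t=1 PE[1][2]: acc=0 h=0 v=0
  t=2 PE[1][2]: acc=0 h=0 v=0
  t=3 PE[1][2]: acc=68 h=4 v=68
  t=4 PE[1][2]: acc=89 h=7 v=89
— OS: 2×3; PE[1][2] trace:
  t=0 PE[1][2]: acc=0 h=0 v=0
  t=1 PE[1][2]: acc=0 h=0 v=0
  t=2 PE[1][2]: acc=0 h=0 v=0
  t=3 PE[1][2]: acc=40 h=5 v=8
  t=4 PE[1][2]: acc=89 h=7 v=7
— RS: 2×3; PE[1][2] trace:
  t=0 PE[1][2]: acc=0 h=0 v=0
  t=1 PE[1][2]: acc=0 h=0 v=0
  t=2 PE[1][2]: acc=0 h=0 v=0
  t=3 PE[1][2]: acc=70 h=70 v=5
  t=4 PE[1][2]: acc=49 h=49 v=2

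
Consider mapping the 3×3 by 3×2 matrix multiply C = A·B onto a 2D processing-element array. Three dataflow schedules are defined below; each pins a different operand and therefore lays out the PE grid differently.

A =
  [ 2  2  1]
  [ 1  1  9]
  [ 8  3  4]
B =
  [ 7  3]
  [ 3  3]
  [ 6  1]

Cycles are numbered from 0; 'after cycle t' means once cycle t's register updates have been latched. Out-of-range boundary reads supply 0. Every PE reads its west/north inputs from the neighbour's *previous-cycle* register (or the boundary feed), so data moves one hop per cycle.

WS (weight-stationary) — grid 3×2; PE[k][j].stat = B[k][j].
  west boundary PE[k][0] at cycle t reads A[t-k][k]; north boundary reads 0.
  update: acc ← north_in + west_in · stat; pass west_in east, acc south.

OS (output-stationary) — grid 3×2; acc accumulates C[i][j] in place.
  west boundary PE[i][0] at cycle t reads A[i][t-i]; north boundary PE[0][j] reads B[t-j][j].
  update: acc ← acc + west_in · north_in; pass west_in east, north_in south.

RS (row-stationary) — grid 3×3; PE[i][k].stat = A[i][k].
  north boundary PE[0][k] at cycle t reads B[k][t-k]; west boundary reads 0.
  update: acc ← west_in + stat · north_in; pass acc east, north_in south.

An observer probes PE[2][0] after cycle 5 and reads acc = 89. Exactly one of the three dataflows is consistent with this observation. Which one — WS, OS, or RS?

dataflow = OS

Under WS (3×2), PE[2][0]:
  step 0 · PE2,0: acc=0; fwd→0 fwd↓0
  step 1 · PE2,0: acc=0; fwd→0 fwd↓0
  step 2 · PE2,0: acc=26; fwd→1 fwd↓26
  step 3 · PE2,0: acc=64; fwd→9 fwd↓64
  step 4 · PE2,0: acc=89; fwd→4 fwd↓89
  step 5 · PE2,0: acc=0; fwd→0 fwd↓0
Under OS (3×2), PE[2][0]:
  step 0 · PE2,0: acc=0; fwd→0 fwd↓0
  step 1 · PE2,0: acc=0; fwd→0 fwd↓0
  step 2 · PE2,0: acc=56; fwd→8 fwd↓7
  step 3 · PE2,0: acc=65; fwd→3 fwd↓3
  step 4 · PE2,0: acc=89; fwd→4 fwd↓6
  step 5 · PE2,0: acc=89; fwd→0 fwd↓0
Under RS (3×3), PE[2][0]:
  step 0 · PE2,0: acc=0; fwd→0 fwd↓0
  step 1 · PE2,0: acc=0; fwd→0 fwd↓0
  step 2 · PE2,0: acc=56; fwd→56 fwd↓7
  step 3 · PE2,0: acc=24; fwd→24 fwd↓3
  step 4 · PE2,0: acc=0; fwd→0 fwd↓0
  step 5 · PE2,0: acc=0; fwd→0 fwd↓0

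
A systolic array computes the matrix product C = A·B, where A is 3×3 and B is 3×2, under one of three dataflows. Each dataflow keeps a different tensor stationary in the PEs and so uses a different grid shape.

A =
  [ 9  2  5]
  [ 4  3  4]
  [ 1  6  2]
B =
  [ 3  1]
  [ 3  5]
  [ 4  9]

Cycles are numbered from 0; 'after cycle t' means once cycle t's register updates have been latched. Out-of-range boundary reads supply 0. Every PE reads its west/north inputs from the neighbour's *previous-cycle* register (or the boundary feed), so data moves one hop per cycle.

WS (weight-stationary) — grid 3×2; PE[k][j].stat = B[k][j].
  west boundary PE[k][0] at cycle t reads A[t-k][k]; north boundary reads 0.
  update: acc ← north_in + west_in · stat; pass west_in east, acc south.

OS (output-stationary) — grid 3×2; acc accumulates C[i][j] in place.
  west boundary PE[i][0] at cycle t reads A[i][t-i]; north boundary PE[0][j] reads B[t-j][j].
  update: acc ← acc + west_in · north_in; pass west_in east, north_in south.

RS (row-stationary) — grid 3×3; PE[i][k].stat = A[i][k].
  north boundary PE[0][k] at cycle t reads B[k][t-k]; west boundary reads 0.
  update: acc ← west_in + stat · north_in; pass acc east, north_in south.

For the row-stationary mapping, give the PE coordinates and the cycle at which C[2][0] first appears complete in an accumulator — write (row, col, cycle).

RS: C[2][0] accumulates in PE[2][2]:
  [0] (2,2) acc=0 (h:0 v:0)
  [1] (2,2) acc=0 (h:0 v:0)
  [2] (2,2) acc=0 (h:0 v:0)
  [3] (2,2) acc=0 (h:0 v:0)
  [4] (2,2) acc=29 (h:29 v:4)

(row, col, cycle) = (2, 2, 4)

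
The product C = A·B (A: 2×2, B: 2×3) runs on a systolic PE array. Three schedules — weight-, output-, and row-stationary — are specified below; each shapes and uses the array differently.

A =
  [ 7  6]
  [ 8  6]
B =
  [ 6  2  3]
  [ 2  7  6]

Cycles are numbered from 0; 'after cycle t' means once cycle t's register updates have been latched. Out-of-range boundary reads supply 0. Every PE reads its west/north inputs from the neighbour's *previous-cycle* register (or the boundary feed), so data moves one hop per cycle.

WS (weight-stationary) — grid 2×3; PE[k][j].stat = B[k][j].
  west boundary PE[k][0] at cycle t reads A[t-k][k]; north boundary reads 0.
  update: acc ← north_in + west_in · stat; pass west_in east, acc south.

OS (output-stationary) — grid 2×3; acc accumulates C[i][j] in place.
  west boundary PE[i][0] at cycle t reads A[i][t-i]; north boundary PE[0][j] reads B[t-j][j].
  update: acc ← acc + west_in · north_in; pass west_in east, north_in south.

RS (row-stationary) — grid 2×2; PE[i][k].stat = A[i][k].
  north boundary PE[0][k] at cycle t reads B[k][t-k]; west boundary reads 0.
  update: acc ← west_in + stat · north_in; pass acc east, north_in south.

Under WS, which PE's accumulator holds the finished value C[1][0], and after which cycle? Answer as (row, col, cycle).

Under WS, C[1][0] lands at PE[1][0]:
  t=0 PE[1][0]: acc=0 h=0 v=0
  t=1 PE[1][0]: acc=54 h=6 v=54
  t=2 PE[1][0]: acc=60 h=6 v=60

(row, col, cycle) = (1, 0, 2)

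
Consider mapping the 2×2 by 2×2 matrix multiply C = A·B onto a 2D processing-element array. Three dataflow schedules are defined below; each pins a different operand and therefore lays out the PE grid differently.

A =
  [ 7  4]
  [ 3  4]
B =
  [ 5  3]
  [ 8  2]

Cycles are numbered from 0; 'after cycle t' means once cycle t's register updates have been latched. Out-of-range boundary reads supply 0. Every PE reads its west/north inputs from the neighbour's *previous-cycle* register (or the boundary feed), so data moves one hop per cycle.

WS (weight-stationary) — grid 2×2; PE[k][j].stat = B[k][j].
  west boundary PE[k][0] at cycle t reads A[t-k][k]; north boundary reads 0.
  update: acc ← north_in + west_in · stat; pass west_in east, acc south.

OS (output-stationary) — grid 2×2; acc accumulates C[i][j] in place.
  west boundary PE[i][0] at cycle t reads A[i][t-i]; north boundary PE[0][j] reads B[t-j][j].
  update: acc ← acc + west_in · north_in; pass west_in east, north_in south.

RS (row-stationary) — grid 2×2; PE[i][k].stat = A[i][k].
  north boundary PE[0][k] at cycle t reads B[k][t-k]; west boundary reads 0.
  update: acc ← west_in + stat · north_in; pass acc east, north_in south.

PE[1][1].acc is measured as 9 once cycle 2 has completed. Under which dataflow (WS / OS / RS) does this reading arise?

WS (2×2 grid), PE[1][1]:
  0: (1,1).acc=0  regs=<0,0>
  1: (1,1).acc=0  regs=<0,0>
  2: (1,1).acc=29  regs=<4,29>
OS (2×2 grid), PE[1][1]:
  0: (1,1).acc=0  regs=<0,0>
  1: (1,1).acc=0  regs=<0,0>
  2: (1,1).acc=9  regs=<3,3>
RS (2×2 grid), PE[1][1]:
  0: (1,1).acc=0  regs=<0,0>
  1: (1,1).acc=0  regs=<0,0>
  2: (1,1).acc=47  regs=<47,8>

dataflow = OS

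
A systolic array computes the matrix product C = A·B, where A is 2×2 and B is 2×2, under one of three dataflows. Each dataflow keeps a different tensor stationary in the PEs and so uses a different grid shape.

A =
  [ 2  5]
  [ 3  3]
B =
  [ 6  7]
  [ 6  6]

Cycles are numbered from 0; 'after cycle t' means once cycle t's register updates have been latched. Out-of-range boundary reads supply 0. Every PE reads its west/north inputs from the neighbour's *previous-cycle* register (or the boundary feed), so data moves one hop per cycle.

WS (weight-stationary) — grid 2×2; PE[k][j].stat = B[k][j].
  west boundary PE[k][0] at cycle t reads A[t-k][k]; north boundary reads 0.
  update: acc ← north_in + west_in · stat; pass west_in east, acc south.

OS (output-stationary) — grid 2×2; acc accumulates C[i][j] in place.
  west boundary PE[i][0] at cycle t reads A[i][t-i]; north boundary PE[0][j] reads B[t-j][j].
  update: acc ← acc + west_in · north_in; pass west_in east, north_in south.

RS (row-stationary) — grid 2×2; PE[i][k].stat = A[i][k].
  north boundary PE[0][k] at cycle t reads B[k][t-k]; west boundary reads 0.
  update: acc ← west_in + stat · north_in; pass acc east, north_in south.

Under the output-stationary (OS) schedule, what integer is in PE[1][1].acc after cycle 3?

Tracing OS — 2×2 array, target PE[1][1]:
  step 0 · PE0,1: acc=0; fwd→0 fwd↓0
  step 0 · PE1,0: acc=0; fwd→0 fwd↓0
  step 0 · PE1,1: acc=0; fwd→0 fwd↓0
  step 1 · PE0,1: acc=14; fwd→2 fwd↓7
  step 1 · PE1,0: acc=18; fwd→3 fwd↓6
  step 1 · PE1,1: acc=0; fwd→0 fwd↓0
  step 2 · PE0,1: acc=44; fwd→5 fwd↓6
  step 2 · PE1,0: acc=36; fwd→3 fwd↓6
  step 2 · PE1,1: acc=21; fwd→3 fwd↓7
  step 3 · PE0,1: acc=44; fwd→0 fwd↓0
  step 3 · PE1,0: acc=36; fwd→0 fwd↓0
  step 3 · PE1,1: acc=39; fwd→3 fwd↓6

PE[1][1].acc = 39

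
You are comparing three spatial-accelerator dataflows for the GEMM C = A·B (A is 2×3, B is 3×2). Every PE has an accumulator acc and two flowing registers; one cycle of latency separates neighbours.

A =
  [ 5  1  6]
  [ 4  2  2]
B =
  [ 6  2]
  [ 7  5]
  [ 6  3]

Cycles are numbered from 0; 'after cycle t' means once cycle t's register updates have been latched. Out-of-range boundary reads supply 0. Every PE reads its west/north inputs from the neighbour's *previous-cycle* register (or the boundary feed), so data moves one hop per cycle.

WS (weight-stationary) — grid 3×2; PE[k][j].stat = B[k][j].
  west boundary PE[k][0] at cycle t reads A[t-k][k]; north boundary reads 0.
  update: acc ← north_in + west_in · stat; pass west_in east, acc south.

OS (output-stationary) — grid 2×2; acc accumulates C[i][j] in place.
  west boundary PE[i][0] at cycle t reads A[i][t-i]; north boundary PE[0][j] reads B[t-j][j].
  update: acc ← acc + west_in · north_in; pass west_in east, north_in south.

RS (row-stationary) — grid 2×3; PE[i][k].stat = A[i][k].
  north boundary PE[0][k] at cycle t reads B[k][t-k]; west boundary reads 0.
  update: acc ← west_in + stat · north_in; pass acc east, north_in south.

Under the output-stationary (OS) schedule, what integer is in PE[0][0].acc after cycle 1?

PE[0][0].acc = 37

OS (2×2). Following PE[0][0] plus its west/north inputs:
  @0  [0,0]  acc 30  |  →5  ↓6
  @1  [0,0]  acc 37  |  →1  ↓7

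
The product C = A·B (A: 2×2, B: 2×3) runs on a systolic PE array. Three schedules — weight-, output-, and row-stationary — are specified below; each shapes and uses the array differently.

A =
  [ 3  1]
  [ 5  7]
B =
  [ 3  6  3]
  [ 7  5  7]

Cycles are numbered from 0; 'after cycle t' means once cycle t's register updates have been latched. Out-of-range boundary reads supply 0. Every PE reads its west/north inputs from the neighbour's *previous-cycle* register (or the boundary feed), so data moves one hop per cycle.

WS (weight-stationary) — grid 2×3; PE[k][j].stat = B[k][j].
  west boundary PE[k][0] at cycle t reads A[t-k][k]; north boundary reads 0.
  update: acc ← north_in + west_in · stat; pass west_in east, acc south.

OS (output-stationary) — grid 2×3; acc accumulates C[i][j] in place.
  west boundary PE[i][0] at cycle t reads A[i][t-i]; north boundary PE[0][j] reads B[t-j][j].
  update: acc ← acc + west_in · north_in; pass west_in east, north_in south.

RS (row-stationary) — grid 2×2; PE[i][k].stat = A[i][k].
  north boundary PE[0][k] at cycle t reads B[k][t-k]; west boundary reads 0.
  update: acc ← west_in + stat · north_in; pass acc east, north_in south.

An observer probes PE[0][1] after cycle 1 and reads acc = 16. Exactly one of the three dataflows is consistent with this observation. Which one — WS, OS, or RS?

— WS: 2×3; PE[0][1] trace:
  cycle 0: PE[0][1] → acc 0, east 0, south 0
  cycle 1: PE[0][1] → acc 18, east 3, south 18
— OS: 2×3; PE[0][1] trace:
  cycle 0: PE[0][1] → acc 0, east 0, south 0
  cycle 1: PE[0][1] → acc 18, east 3, south 6
— RS: 2×2; PE[0][1] trace:
  cycle 0: PE[0][1] → acc 0, east 0, south 0
  cycle 1: PE[0][1] → acc 16, east 16, south 7

dataflow = RS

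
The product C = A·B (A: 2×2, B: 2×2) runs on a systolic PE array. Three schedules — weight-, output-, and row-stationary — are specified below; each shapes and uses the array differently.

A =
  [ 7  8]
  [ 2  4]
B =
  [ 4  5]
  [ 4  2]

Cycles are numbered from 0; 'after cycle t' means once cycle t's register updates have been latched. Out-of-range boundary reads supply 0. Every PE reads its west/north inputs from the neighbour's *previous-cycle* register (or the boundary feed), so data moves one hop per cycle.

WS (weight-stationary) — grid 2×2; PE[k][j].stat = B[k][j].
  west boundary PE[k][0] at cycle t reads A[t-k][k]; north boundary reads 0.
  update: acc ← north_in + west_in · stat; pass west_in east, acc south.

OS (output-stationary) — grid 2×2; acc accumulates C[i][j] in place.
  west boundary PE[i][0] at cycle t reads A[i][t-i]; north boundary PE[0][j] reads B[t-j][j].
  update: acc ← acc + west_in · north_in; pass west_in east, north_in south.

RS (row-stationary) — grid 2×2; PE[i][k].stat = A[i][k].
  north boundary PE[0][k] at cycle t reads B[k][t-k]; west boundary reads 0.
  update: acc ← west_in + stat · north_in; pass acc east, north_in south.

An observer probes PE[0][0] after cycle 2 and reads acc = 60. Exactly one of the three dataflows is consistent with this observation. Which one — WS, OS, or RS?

dataflow = OS

— WS: 2×2; PE[0][0] trace:
  0: (0,0).acc=28  regs=<7,28>
  1: (0,0).acc=8  regs=<2,8>
  2: (0,0).acc=0  regs=<0,0>
— OS: 2×2; PE[0][0] trace:
  0: (0,0).acc=28  regs=<7,4>
  1: (0,0).acc=60  regs=<8,4>
  2: (0,0).acc=60  regs=<0,0>
— RS: 2×2; PE[0][0] trace:
  0: (0,0).acc=28  regs=<28,4>
  1: (0,0).acc=35  regs=<35,5>
  2: (0,0).acc=0  regs=<0,0>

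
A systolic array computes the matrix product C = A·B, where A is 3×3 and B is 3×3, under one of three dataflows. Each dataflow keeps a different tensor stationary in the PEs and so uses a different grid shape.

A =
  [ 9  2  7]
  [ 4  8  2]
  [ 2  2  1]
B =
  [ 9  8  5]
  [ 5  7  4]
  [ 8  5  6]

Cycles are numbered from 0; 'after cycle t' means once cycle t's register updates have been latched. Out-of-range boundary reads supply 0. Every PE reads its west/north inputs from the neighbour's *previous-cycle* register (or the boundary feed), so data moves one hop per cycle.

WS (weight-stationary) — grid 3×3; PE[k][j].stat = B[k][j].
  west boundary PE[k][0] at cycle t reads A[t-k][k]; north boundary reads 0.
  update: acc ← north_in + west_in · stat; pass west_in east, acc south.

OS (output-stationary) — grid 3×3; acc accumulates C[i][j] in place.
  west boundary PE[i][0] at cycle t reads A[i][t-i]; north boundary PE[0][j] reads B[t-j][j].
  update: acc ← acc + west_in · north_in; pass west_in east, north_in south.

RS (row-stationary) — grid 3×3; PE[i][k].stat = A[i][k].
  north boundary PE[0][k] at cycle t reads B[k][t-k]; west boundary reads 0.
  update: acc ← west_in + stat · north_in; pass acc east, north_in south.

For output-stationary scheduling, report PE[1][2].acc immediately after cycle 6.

OS 3×3: PE[1][2] cycle-by-cycle (with neighbour feeds):
  [0] (0,2) acc=0 (h:0 v:0)
  [0] (1,1) acc=0 (h:0 v:0)
  [0] (1,2) acc=0 (h:0 v:0)
  [1] (0,2) acc=0 (h:0 v:0)
  [1] (1,1) acc=0 (h:0 v:0)
  [1] (1,2) acc=0 (h:0 v:0)
  [2] (0,2) acc=45 (h:9 v:5)
  [2] (1,1) acc=32 (h:4 v:8)
  [2] (1,2) acc=0 (h:0 v:0)
  [3] (0,2) acc=53 (h:2 v:4)
  [3] (1,1) acc=88 (h:8 v:7)
  [3] (1,2) acc=20 (h:4 v:5)
  [4] (0,2) acc=95 (h:7 v:6)
  [4] (1,1) acc=98 (h:2 v:5)
  [4] (1,2) acc=52 (h:8 v:4)
  [5] (0,2) acc=95 (h:0 v:0)
  [5] (1,1) acc=98 (h:0 v:0)
  [5] (1,2) acc=64 (h:2 v:6)
  [6] (0,2) acc=95 (h:0 v:0)
  [6] (1,1) acc=98 (h:0 v:0)
  [6] (1,2) acc=64 (h:0 v:0)

PE[1][2].acc = 64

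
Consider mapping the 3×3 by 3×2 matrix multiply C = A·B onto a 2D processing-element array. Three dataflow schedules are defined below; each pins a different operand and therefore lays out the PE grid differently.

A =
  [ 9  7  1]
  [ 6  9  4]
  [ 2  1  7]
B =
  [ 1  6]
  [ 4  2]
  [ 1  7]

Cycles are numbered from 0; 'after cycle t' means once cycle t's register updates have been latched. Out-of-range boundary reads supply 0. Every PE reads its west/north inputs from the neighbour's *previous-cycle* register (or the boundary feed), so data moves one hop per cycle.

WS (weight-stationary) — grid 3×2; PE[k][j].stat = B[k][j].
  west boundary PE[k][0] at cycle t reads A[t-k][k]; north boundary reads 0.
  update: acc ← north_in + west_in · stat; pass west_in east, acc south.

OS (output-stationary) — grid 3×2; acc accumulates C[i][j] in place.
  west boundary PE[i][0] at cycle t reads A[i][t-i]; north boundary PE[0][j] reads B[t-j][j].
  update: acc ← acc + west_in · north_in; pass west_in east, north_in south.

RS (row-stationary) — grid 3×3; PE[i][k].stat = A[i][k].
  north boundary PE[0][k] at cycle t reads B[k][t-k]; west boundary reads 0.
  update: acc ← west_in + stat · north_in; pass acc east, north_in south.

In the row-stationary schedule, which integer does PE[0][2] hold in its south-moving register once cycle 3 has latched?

register = 7

RS 3×3: PE[0][2] cycle-by-cycle (with neighbour feeds):
  after 0 — PE[0][1] acc=0, pass-E 0, pass-S 0
  after 0 — PE[0][2] acc=0, pass-E 0, pass-S 0
  after 1 — PE[0][1] acc=37, pass-E 37, pass-S 4
  after 1 — PE[0][2] acc=0, pass-E 0, pass-S 0
  after 2 — PE[0][1] acc=68, pass-E 68, pass-S 2
  after 2 — PE[0][2] acc=38, pass-E 38, pass-S 1
  after 3 — PE[0][1] acc=0, pass-E 0, pass-S 0
  after 3 — PE[0][2] acc=75, pass-E 75, pass-S 7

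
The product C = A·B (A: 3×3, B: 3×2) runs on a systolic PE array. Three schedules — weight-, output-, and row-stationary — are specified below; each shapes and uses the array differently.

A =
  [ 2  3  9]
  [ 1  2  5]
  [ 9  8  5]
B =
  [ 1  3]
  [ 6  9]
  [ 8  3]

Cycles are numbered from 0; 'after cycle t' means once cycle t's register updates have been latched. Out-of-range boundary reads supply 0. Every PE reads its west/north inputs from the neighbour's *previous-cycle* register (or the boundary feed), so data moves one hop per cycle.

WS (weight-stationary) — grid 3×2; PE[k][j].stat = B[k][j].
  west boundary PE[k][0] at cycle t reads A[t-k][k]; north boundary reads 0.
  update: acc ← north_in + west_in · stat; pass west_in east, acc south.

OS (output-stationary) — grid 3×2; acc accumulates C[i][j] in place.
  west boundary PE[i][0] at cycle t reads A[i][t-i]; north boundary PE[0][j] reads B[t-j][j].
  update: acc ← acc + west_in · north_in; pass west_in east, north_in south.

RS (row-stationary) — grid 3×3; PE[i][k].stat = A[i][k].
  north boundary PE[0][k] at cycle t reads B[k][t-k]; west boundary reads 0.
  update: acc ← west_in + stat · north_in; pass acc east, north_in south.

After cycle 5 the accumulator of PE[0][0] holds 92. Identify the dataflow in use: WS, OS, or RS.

— WS: 3×2; PE[0][0] trace:
  step 0 · PE0,0: acc=2; fwd→2 fwd↓2
  step 1 · PE0,0: acc=1; fwd→1 fwd↓1
  step 2 · PE0,0: acc=9; fwd→9 fwd↓9
  step 3 · PE0,0: acc=0; fwd→0 fwd↓0
  step 4 · PE0,0: acc=0; fwd→0 fwd↓0
  step 5 · PE0,0: acc=0; fwd→0 fwd↓0
— OS: 3×2; PE[0][0] trace:
  step 0 · PE0,0: acc=2; fwd→2 fwd↓1
  step 1 · PE0,0: acc=20; fwd→3 fwd↓6
  step 2 · PE0,0: acc=92; fwd→9 fwd↓8
  step 3 · PE0,0: acc=92; fwd→0 fwd↓0
  step 4 · PE0,0: acc=92; fwd→0 fwd↓0
  step 5 · PE0,0: acc=92; fwd→0 fwd↓0
— RS: 3×3; PE[0][0] trace:
  step 0 · PE0,0: acc=2; fwd→2 fwd↓1
  step 1 · PE0,0: acc=6; fwd→6 fwd↓3
  step 2 · PE0,0: acc=0; fwd→0 fwd↓0
  step 3 · PE0,0: acc=0; fwd→0 fwd↓0
  step 4 · PE0,0: acc=0; fwd→0 fwd↓0
  step 5 · PE0,0: acc=0; fwd→0 fwd↓0

dataflow = OS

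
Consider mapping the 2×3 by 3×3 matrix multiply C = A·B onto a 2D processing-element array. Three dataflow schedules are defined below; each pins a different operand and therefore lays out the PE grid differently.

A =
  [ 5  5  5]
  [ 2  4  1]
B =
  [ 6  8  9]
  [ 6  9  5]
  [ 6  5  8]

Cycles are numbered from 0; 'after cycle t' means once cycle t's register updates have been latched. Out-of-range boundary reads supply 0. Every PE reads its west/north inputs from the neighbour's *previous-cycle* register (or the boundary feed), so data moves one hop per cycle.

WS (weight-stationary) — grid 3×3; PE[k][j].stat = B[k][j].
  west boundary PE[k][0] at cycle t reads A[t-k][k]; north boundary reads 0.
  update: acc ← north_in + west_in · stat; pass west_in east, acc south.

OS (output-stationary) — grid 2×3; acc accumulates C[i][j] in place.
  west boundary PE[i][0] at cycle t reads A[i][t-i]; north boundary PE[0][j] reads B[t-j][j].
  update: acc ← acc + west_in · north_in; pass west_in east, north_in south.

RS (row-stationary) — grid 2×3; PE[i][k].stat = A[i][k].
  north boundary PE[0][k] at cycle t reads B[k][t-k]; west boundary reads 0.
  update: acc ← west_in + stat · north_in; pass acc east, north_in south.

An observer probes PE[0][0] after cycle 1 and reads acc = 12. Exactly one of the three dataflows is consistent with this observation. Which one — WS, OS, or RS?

dataflow = WS

— WS: 3×3; PE[0][0] trace:
  step 0 · PE0,0: acc=30; fwd→5 fwd↓30
  step 1 · PE0,0: acc=12; fwd→2 fwd↓12
— OS: 2×3; PE[0][0] trace:
  step 0 · PE0,0: acc=30; fwd→5 fwd↓6
  step 1 · PE0,0: acc=60; fwd→5 fwd↓6
— RS: 2×3; PE[0][0] trace:
  step 0 · PE0,0: acc=30; fwd→30 fwd↓6
  step 1 · PE0,0: acc=40; fwd→40 fwd↓8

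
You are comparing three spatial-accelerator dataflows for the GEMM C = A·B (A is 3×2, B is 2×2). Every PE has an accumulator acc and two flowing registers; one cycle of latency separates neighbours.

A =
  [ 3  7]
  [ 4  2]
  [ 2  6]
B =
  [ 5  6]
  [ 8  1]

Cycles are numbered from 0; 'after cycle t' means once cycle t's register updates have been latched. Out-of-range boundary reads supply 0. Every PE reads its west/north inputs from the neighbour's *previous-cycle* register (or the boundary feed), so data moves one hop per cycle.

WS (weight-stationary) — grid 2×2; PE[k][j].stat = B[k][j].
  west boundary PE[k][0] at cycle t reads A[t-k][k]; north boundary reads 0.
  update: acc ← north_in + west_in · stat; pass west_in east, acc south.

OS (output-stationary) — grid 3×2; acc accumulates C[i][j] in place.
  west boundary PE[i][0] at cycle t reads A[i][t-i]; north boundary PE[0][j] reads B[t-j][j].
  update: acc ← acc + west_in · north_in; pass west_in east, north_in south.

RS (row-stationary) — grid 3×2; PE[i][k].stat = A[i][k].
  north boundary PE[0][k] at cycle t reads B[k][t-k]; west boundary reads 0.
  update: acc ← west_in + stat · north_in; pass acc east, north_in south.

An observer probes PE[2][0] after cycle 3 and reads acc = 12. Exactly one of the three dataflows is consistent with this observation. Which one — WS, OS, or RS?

WS: PE[2][0] is outside its 2×2 grid.
Under OS (3×2), PE[2][0]:
  after 0 — PE[2][0] acc=0, pass-E 0, pass-S 0
  after 1 — PE[2][0] acc=0, pass-E 0, pass-S 0
  after 2 — PE[2][0] acc=10, pass-E 2, pass-S 5
  after 3 — PE[2][0] acc=58, pass-E 6, pass-S 8
Under RS (3×2), PE[2][0]:
  after 0 — PE[2][0] acc=0, pass-E 0, pass-S 0
  after 1 — PE[2][0] acc=0, pass-E 0, pass-S 0
  after 2 — PE[2][0] acc=10, pass-E 10, pass-S 5
  after 3 — PE[2][0] acc=12, pass-E 12, pass-S 6

dataflow = RS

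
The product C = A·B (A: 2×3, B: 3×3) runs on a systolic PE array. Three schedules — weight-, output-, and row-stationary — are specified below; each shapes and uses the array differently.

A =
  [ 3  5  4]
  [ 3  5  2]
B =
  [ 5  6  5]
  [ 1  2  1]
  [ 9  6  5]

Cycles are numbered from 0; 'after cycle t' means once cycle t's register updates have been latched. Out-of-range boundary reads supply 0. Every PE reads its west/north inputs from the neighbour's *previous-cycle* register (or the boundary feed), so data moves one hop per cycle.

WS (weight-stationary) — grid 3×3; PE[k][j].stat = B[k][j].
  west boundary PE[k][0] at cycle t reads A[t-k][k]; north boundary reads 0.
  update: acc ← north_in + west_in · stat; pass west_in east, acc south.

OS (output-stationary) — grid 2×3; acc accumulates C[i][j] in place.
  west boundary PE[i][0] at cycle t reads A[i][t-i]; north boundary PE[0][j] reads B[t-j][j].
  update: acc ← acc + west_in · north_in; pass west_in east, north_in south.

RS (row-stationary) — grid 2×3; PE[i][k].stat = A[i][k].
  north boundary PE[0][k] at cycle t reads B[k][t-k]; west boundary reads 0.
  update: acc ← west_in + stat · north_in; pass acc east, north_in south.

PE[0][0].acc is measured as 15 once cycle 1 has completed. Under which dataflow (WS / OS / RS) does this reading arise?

WS (3×3 grid), PE[0][0]:
  t=0 PE[0][0]: acc=15 h=3 v=15
  t=1 PE[0][0]: acc=15 h=3 v=15
OS (2×3 grid), PE[0][0]:
  t=0 PE[0][0]: acc=15 h=3 v=5
  t=1 PE[0][0]: acc=20 h=5 v=1
RS (2×3 grid), PE[0][0]:
  t=0 PE[0][0]: acc=15 h=15 v=5
  t=1 PE[0][0]: acc=18 h=18 v=6

dataflow = WS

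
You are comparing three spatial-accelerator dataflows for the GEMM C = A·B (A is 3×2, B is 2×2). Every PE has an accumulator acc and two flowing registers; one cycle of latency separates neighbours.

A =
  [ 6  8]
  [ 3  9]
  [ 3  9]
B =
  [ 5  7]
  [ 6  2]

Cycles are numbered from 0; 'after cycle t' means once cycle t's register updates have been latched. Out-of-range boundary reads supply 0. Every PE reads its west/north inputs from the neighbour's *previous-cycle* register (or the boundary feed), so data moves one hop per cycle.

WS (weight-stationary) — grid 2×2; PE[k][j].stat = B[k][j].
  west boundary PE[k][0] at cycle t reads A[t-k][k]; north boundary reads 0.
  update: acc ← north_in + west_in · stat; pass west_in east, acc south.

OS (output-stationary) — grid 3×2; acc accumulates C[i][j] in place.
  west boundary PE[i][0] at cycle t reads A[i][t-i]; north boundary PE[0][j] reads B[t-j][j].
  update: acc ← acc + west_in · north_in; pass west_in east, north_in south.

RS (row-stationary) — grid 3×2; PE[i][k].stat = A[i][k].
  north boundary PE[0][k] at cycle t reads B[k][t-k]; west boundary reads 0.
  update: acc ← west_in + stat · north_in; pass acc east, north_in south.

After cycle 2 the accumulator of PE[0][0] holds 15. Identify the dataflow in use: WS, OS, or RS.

dataflow = WS

WS [2×2] PE[0][0] across cycles:
  c0 r0c0: 30 / 6 / 30
  c1 r0c0: 15 / 3 / 15
  c2 r0c0: 15 / 3 / 15
OS [3×2] PE[0][0] across cycles:
  c0 r0c0: 30 / 6 / 5
  c1 r0c0: 78 / 8 / 6
  c2 r0c0: 78 / 0 / 0
RS [3×2] PE[0][0] across cycles:
  c0 r0c0: 30 / 30 / 5
  c1 r0c0: 42 / 42 / 7
  c2 r0c0: 0 / 0 / 0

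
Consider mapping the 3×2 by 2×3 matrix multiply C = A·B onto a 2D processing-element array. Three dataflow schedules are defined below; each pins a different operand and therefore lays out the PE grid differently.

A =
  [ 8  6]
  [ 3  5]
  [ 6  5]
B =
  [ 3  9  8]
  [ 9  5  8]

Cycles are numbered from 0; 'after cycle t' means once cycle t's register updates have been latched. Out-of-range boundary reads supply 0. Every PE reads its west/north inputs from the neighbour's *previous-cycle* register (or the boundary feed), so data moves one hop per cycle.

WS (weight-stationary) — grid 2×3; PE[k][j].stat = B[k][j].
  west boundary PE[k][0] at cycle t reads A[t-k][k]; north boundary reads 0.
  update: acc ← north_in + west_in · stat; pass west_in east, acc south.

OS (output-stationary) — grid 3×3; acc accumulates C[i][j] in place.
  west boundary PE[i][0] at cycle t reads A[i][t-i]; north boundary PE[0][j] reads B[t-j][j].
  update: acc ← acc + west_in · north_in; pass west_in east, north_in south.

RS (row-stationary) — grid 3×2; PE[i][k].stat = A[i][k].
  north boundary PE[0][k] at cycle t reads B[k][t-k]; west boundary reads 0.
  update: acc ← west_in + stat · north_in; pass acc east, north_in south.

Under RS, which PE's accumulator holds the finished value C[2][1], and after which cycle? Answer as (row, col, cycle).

(row, col, cycle) = (2, 1, 4)

Under RS, C[2][1] lands at PE[2][1]:
  t=0 PE[2][1]: acc=0 h=0 v=0
  t=1 PE[2][1]: acc=0 h=0 v=0
  t=2 PE[2][1]: acc=0 h=0 v=0
  t=3 PE[2][1]: acc=63 h=63 v=9
  t=4 PE[2][1]: acc=79 h=79 v=5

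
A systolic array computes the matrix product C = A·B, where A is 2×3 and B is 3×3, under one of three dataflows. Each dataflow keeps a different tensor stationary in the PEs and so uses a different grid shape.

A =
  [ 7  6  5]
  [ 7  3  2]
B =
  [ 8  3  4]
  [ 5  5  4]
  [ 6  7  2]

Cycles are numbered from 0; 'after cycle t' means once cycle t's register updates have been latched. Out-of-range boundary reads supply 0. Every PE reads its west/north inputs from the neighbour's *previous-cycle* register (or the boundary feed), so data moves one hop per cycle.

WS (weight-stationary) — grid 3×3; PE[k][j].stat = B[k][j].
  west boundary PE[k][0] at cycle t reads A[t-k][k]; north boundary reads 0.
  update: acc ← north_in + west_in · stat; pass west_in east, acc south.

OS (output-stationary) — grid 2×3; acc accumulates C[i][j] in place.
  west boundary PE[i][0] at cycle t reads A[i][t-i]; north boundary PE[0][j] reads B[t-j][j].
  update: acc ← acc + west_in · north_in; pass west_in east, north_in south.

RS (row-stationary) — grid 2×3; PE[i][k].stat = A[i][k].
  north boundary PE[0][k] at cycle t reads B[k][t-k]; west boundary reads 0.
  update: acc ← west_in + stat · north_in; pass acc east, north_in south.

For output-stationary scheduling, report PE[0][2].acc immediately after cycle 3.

OS (2×3). Following PE[0][2] plus its west/north inputs:
  cycle 0: PE[0][1] → acc 0, east 0, south 0
  cycle 0: PE[0][2] → acc 0, east 0, south 0
  cycle 1: PE[0][1] → acc 21, east 7, south 3
  cycle 1: PE[0][2] → acc 0, east 0, south 0
  cycle 2: PE[0][1] → acc 51, east 6, south 5
  cycle 2: PE[0][2] → acc 28, east 7, south 4
  cycle 3: PE[0][1] → acc 86, east 5, south 7
  cycle 3: PE[0][2] → acc 52, east 6, south 4

PE[0][2].acc = 52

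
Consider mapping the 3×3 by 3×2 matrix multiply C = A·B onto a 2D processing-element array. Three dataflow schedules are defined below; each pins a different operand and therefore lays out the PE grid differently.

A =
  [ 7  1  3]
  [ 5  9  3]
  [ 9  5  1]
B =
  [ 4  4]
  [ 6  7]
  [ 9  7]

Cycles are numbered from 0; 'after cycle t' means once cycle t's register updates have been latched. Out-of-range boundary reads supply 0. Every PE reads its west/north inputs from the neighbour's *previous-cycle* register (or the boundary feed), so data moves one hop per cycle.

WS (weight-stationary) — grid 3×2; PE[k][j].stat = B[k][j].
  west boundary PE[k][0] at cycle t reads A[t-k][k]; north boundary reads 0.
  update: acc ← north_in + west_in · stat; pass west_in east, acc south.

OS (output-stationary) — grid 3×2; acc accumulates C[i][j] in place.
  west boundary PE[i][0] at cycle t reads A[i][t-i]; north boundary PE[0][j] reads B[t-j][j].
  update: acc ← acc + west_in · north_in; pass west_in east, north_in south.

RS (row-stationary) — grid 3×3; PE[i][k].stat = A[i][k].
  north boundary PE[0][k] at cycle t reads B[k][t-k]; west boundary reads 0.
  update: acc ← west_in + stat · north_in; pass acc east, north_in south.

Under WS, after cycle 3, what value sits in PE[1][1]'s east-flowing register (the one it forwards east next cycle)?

register = 9

WS 3×2: PE[1][1] cycle-by-cycle (with neighbour feeds):
  step 0 · PE0,1: acc=0; fwd→0 fwd↓0
  step 0 · PE1,0: acc=0; fwd→0 fwd↓0
  step 0 · PE1,1: acc=0; fwd→0 fwd↓0
  step 1 · PE0,1: acc=28; fwd→7 fwd↓28
  step 1 · PE1,0: acc=34; fwd→1 fwd↓34
  step 1 · PE1,1: acc=0; fwd→0 fwd↓0
  step 2 · PE0,1: acc=20; fwd→5 fwd↓20
  step 2 · PE1,0: acc=74; fwd→9 fwd↓74
  step 2 · PE1,1: acc=35; fwd→1 fwd↓35
  step 3 · PE0,1: acc=36; fwd→9 fwd↓36
  step 3 · PE1,0: acc=66; fwd→5 fwd↓66
  step 3 · PE1,1: acc=83; fwd→9 fwd↓83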